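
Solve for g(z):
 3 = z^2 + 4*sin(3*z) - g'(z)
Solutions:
 g(z) = C1 + z^3/3 - 3*z - 4*cos(3*z)/3


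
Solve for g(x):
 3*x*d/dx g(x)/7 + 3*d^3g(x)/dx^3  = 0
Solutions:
 g(x) = C1 + Integral(C2*airyai(-7^(2/3)*x/7) + C3*airybi(-7^(2/3)*x/7), x)


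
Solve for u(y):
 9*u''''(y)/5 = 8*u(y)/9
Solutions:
 u(y) = C1*exp(-40^(1/4)*y/3) + C2*exp(40^(1/4)*y/3) + C3*sin(40^(1/4)*y/3) + C4*cos(40^(1/4)*y/3)


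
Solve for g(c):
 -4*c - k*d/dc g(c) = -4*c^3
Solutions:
 g(c) = C1 + c^4/k - 2*c^2/k


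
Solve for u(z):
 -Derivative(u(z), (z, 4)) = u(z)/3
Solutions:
 u(z) = (C1*sin(sqrt(2)*3^(3/4)*z/6) + C2*cos(sqrt(2)*3^(3/4)*z/6))*exp(-sqrt(2)*3^(3/4)*z/6) + (C3*sin(sqrt(2)*3^(3/4)*z/6) + C4*cos(sqrt(2)*3^(3/4)*z/6))*exp(sqrt(2)*3^(3/4)*z/6)


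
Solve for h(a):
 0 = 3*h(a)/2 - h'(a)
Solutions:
 h(a) = C1*exp(3*a/2)


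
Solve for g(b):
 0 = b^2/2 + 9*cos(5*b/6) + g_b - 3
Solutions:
 g(b) = C1 - b^3/6 + 3*b - 54*sin(5*b/6)/5


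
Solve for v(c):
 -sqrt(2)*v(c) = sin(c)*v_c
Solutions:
 v(c) = C1*(cos(c) + 1)^(sqrt(2)/2)/(cos(c) - 1)^(sqrt(2)/2)


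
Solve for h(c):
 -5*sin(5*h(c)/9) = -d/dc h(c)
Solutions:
 -5*c + 9*log(cos(5*h(c)/9) - 1)/10 - 9*log(cos(5*h(c)/9) + 1)/10 = C1


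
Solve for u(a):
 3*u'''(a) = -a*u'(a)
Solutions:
 u(a) = C1 + Integral(C2*airyai(-3^(2/3)*a/3) + C3*airybi(-3^(2/3)*a/3), a)


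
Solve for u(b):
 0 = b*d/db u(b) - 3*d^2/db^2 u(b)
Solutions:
 u(b) = C1 + C2*erfi(sqrt(6)*b/6)


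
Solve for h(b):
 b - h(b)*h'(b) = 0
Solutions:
 h(b) = -sqrt(C1 + b^2)
 h(b) = sqrt(C1 + b^2)


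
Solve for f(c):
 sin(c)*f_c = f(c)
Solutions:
 f(c) = C1*sqrt(cos(c) - 1)/sqrt(cos(c) + 1)


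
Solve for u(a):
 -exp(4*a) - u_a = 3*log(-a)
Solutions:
 u(a) = C1 - 3*a*log(-a) + 3*a - exp(4*a)/4


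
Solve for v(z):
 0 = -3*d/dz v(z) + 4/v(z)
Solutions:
 v(z) = -sqrt(C1 + 24*z)/3
 v(z) = sqrt(C1 + 24*z)/3


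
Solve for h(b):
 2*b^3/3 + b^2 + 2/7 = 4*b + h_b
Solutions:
 h(b) = C1 + b^4/6 + b^3/3 - 2*b^2 + 2*b/7


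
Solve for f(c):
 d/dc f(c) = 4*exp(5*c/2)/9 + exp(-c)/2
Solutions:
 f(c) = C1 + 8*exp(5*c/2)/45 - exp(-c)/2


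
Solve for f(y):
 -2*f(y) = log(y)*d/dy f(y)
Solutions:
 f(y) = C1*exp(-2*li(y))


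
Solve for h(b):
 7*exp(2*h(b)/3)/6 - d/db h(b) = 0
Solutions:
 h(b) = 3*log(-sqrt(-1/(C1 + 7*b))) + 3*log(3)
 h(b) = 3*log(-1/(C1 + 7*b))/2 + 3*log(3)


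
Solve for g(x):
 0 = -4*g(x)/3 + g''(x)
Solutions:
 g(x) = C1*exp(-2*sqrt(3)*x/3) + C2*exp(2*sqrt(3)*x/3)


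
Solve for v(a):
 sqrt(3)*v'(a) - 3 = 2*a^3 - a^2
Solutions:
 v(a) = C1 + sqrt(3)*a^4/6 - sqrt(3)*a^3/9 + sqrt(3)*a


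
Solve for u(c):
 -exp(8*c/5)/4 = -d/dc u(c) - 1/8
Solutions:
 u(c) = C1 - c/8 + 5*exp(8*c/5)/32


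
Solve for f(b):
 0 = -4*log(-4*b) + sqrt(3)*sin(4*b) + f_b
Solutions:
 f(b) = C1 + 4*b*log(-b) - 4*b + 8*b*log(2) + sqrt(3)*cos(4*b)/4


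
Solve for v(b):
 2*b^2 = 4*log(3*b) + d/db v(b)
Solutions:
 v(b) = C1 + 2*b^3/3 - 4*b*log(b) - b*log(81) + 4*b


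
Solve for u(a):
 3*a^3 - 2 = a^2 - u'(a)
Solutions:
 u(a) = C1 - 3*a^4/4 + a^3/3 + 2*a


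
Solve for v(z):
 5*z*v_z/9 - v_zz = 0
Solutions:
 v(z) = C1 + C2*erfi(sqrt(10)*z/6)


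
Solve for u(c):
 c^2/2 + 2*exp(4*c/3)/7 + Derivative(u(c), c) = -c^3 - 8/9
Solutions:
 u(c) = C1 - c^4/4 - c^3/6 - 8*c/9 - 3*exp(4*c/3)/14


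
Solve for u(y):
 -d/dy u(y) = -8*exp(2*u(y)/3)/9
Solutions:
 u(y) = 3*log(-sqrt(-1/(C1 + 8*y))) - 3*log(2) + 3*log(6)/2 + 3*log(3)
 u(y) = 3*log(-1/(C1 + 8*y))/2 - 3*log(2) + 3*log(6)/2 + 3*log(3)


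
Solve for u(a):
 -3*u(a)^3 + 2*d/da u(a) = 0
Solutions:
 u(a) = -sqrt(-1/(C1 + 3*a))
 u(a) = sqrt(-1/(C1 + 3*a))


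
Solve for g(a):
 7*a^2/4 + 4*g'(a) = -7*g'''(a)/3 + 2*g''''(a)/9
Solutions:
 g(a) = C1 + C2*exp(a*(-(12*sqrt(379) + 415)^(1/3) - 49/(12*sqrt(379) + 415)^(1/3) + 14)/4)*sin(sqrt(3)*a*(-(12*sqrt(379) + 415)^(1/3) + 49/(12*sqrt(379) + 415)^(1/3))/4) + C3*exp(a*(-(12*sqrt(379) + 415)^(1/3) - 49/(12*sqrt(379) + 415)^(1/3) + 14)/4)*cos(sqrt(3)*a*(-(12*sqrt(379) + 415)^(1/3) + 49/(12*sqrt(379) + 415)^(1/3))/4) + C4*exp(a*(49/(12*sqrt(379) + 415)^(1/3) + 7 + (12*sqrt(379) + 415)^(1/3))/2) - 7*a^3/48 + 49*a/96


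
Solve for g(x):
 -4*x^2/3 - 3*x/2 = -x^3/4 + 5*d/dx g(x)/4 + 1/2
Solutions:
 g(x) = C1 + x^4/20 - 16*x^3/45 - 3*x^2/5 - 2*x/5


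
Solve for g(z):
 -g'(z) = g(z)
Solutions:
 g(z) = C1*exp(-z)


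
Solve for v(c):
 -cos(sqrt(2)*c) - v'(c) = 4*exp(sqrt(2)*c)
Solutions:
 v(c) = C1 - 2*sqrt(2)*exp(sqrt(2)*c) - sqrt(2)*sin(sqrt(2)*c)/2


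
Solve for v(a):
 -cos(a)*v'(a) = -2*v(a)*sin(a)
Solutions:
 v(a) = C1/cos(a)^2


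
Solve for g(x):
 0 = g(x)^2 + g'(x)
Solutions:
 g(x) = 1/(C1 + x)


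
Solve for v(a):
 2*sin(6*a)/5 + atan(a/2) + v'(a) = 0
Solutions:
 v(a) = C1 - a*atan(a/2) + log(a^2 + 4) + cos(6*a)/15


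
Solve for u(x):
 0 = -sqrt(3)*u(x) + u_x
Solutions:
 u(x) = C1*exp(sqrt(3)*x)


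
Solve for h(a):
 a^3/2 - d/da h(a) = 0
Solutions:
 h(a) = C1 + a^4/8


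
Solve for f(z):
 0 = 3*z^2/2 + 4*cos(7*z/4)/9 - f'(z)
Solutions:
 f(z) = C1 + z^3/2 + 16*sin(7*z/4)/63


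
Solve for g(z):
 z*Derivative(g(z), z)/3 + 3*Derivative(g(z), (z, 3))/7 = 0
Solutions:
 g(z) = C1 + Integral(C2*airyai(-21^(1/3)*z/3) + C3*airybi(-21^(1/3)*z/3), z)


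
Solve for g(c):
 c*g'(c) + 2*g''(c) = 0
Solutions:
 g(c) = C1 + C2*erf(c/2)


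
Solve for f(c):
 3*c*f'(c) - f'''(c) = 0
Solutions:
 f(c) = C1 + Integral(C2*airyai(3^(1/3)*c) + C3*airybi(3^(1/3)*c), c)


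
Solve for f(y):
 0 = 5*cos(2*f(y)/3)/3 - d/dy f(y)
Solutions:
 -5*y/3 - 3*log(sin(2*f(y)/3) - 1)/4 + 3*log(sin(2*f(y)/3) + 1)/4 = C1


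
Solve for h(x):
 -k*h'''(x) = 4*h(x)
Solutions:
 h(x) = C1*exp(2^(2/3)*x*(-1/k)^(1/3)) + C2*exp(2^(2/3)*x*(-1/k)^(1/3)*(-1 + sqrt(3)*I)/2) + C3*exp(-2^(2/3)*x*(-1/k)^(1/3)*(1 + sqrt(3)*I)/2)


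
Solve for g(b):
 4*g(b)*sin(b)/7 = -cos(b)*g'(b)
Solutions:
 g(b) = C1*cos(b)^(4/7)


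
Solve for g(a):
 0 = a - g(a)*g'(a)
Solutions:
 g(a) = -sqrt(C1 + a^2)
 g(a) = sqrt(C1 + a^2)


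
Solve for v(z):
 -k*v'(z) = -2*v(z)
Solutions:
 v(z) = C1*exp(2*z/k)


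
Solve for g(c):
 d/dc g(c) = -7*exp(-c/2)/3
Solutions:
 g(c) = C1 + 14*exp(-c/2)/3


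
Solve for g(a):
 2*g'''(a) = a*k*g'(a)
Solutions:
 g(a) = C1 + Integral(C2*airyai(2^(2/3)*a*k^(1/3)/2) + C3*airybi(2^(2/3)*a*k^(1/3)/2), a)


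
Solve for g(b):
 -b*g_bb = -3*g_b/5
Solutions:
 g(b) = C1 + C2*b^(8/5)


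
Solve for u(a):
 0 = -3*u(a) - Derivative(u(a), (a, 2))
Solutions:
 u(a) = C1*sin(sqrt(3)*a) + C2*cos(sqrt(3)*a)


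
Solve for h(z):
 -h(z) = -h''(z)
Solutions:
 h(z) = C1*exp(-z) + C2*exp(z)


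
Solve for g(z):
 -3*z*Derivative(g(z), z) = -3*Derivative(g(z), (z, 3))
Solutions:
 g(z) = C1 + Integral(C2*airyai(z) + C3*airybi(z), z)


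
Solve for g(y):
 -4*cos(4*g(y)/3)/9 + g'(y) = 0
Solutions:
 -4*y/9 - 3*log(sin(4*g(y)/3) - 1)/8 + 3*log(sin(4*g(y)/3) + 1)/8 = C1


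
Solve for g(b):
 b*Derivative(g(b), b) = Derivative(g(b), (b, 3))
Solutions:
 g(b) = C1 + Integral(C2*airyai(b) + C3*airybi(b), b)


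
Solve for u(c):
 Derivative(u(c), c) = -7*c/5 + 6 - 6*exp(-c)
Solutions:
 u(c) = C1 - 7*c^2/10 + 6*c + 6*exp(-c)


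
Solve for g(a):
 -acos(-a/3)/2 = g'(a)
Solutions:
 g(a) = C1 - a*acos(-a/3)/2 - sqrt(9 - a^2)/2


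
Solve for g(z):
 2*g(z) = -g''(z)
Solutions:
 g(z) = C1*sin(sqrt(2)*z) + C2*cos(sqrt(2)*z)


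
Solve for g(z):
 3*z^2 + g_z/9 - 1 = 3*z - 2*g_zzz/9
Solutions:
 g(z) = C1 + C2*sin(sqrt(2)*z/2) + C3*cos(sqrt(2)*z/2) - 9*z^3 + 27*z^2/2 + 117*z


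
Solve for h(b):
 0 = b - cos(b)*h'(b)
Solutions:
 h(b) = C1 + Integral(b/cos(b), b)


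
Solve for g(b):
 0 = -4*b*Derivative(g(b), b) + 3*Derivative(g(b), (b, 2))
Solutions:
 g(b) = C1 + C2*erfi(sqrt(6)*b/3)


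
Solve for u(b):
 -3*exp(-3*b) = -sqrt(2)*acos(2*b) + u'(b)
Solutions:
 u(b) = C1 + sqrt(2)*b*acos(2*b) - sqrt(2)*sqrt(1 - 4*b^2)/2 + exp(-3*b)


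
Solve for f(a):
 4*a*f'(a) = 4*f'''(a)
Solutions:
 f(a) = C1 + Integral(C2*airyai(a) + C3*airybi(a), a)


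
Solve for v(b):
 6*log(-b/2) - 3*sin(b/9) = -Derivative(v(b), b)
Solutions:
 v(b) = C1 - 6*b*log(-b) + 6*b*log(2) + 6*b - 27*cos(b/9)


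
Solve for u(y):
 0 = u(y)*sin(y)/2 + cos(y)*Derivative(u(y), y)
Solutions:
 u(y) = C1*sqrt(cos(y))


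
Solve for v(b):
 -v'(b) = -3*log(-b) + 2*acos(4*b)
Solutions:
 v(b) = C1 + 3*b*log(-b) - 2*b*acos(4*b) - 3*b + sqrt(1 - 16*b^2)/2


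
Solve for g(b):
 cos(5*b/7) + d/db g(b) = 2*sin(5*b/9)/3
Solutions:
 g(b) = C1 - 7*sin(5*b/7)/5 - 6*cos(5*b/9)/5


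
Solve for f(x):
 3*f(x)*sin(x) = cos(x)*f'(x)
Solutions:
 f(x) = C1/cos(x)^3


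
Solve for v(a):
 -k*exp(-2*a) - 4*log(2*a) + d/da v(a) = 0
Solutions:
 v(a) = C1 + 4*a*log(a) + 4*a*(-1 + log(2)) - k*exp(-2*a)/2


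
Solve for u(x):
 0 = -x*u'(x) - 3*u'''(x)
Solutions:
 u(x) = C1 + Integral(C2*airyai(-3^(2/3)*x/3) + C3*airybi(-3^(2/3)*x/3), x)


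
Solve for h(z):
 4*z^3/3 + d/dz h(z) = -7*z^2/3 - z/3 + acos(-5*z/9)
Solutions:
 h(z) = C1 - z^4/3 - 7*z^3/9 - z^2/6 + z*acos(-5*z/9) + sqrt(81 - 25*z^2)/5


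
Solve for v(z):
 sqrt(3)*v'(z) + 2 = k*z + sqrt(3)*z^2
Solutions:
 v(z) = C1 + sqrt(3)*k*z^2/6 + z^3/3 - 2*sqrt(3)*z/3


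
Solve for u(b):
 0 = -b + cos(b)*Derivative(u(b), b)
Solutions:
 u(b) = C1 + Integral(b/cos(b), b)


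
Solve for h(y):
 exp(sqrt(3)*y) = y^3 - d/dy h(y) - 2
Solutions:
 h(y) = C1 + y^4/4 - 2*y - sqrt(3)*exp(sqrt(3)*y)/3


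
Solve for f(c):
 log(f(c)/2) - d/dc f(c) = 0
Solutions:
 Integral(1/(-log(_y) + log(2)), (_y, f(c))) = C1 - c


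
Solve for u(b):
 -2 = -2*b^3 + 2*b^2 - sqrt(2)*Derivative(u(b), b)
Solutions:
 u(b) = C1 - sqrt(2)*b^4/4 + sqrt(2)*b^3/3 + sqrt(2)*b


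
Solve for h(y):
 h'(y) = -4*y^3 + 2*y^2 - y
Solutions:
 h(y) = C1 - y^4 + 2*y^3/3 - y^2/2


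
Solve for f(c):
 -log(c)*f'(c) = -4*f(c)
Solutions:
 f(c) = C1*exp(4*li(c))


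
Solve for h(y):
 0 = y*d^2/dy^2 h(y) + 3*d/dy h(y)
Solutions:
 h(y) = C1 + C2/y^2


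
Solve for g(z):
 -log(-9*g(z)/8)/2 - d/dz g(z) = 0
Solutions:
 2*Integral(1/(log(-_y) - 3*log(2) + 2*log(3)), (_y, g(z))) = C1 - z


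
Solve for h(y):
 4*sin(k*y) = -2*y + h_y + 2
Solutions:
 h(y) = C1 + y^2 - 2*y - 4*cos(k*y)/k


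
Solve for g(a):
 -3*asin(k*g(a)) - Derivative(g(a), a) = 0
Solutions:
 Integral(1/asin(_y*k), (_y, g(a))) = C1 - 3*a


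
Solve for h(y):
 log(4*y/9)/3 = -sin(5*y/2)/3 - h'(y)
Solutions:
 h(y) = C1 - y*log(y)/3 - 2*y*log(2)/3 + y/3 + 2*y*log(3)/3 + 2*cos(5*y/2)/15


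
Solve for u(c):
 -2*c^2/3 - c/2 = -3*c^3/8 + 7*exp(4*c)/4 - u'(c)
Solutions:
 u(c) = C1 - 3*c^4/32 + 2*c^3/9 + c^2/4 + 7*exp(4*c)/16


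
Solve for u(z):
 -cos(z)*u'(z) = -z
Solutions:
 u(z) = C1 + Integral(z/cos(z), z)


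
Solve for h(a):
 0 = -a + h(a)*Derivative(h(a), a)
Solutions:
 h(a) = -sqrt(C1 + a^2)
 h(a) = sqrt(C1 + a^2)


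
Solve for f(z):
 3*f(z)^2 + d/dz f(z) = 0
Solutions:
 f(z) = 1/(C1 + 3*z)


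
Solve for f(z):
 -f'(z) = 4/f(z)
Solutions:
 f(z) = -sqrt(C1 - 8*z)
 f(z) = sqrt(C1 - 8*z)


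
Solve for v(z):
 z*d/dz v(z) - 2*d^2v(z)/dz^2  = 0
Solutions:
 v(z) = C1 + C2*erfi(z/2)


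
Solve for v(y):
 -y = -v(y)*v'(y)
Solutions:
 v(y) = -sqrt(C1 + y^2)
 v(y) = sqrt(C1 + y^2)


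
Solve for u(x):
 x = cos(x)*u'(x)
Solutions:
 u(x) = C1 + Integral(x/cos(x), x)


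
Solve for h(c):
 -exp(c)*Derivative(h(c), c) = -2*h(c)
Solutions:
 h(c) = C1*exp(-2*exp(-c))


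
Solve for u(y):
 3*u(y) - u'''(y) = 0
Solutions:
 u(y) = C3*exp(3^(1/3)*y) + (C1*sin(3^(5/6)*y/2) + C2*cos(3^(5/6)*y/2))*exp(-3^(1/3)*y/2)


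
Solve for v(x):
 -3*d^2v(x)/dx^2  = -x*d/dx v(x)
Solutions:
 v(x) = C1 + C2*erfi(sqrt(6)*x/6)


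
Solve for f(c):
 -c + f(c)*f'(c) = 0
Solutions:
 f(c) = -sqrt(C1 + c^2)
 f(c) = sqrt(C1 + c^2)


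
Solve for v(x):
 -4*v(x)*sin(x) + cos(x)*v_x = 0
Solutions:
 v(x) = C1/cos(x)^4


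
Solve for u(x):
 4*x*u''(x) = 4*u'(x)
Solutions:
 u(x) = C1 + C2*x^2


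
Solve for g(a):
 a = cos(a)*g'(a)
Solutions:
 g(a) = C1 + Integral(a/cos(a), a)


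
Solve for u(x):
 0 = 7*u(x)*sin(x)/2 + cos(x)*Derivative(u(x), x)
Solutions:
 u(x) = C1*cos(x)^(7/2)


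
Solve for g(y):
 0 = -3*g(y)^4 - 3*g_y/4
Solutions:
 g(y) = (-3^(2/3) - 3*3^(1/6)*I)*(1/(C1 + 4*y))^(1/3)/6
 g(y) = (-3^(2/3) + 3*3^(1/6)*I)*(1/(C1 + 4*y))^(1/3)/6
 g(y) = (1/(C1 + 12*y))^(1/3)


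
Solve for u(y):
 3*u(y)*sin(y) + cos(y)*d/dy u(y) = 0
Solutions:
 u(y) = C1*cos(y)^3


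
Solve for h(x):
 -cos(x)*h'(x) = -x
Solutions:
 h(x) = C1 + Integral(x/cos(x), x)


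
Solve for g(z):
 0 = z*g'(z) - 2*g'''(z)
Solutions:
 g(z) = C1 + Integral(C2*airyai(2^(2/3)*z/2) + C3*airybi(2^(2/3)*z/2), z)


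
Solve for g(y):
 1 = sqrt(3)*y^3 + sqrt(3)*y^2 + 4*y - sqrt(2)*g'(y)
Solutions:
 g(y) = C1 + sqrt(6)*y^4/8 + sqrt(6)*y^3/6 + sqrt(2)*y^2 - sqrt(2)*y/2


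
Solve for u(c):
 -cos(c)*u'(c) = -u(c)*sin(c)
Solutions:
 u(c) = C1/cos(c)


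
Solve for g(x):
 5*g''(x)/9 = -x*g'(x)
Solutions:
 g(x) = C1 + C2*erf(3*sqrt(10)*x/10)


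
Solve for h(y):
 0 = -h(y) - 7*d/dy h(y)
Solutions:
 h(y) = C1*exp(-y/7)


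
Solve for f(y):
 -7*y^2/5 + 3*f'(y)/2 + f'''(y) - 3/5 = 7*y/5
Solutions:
 f(y) = C1 + C2*sin(sqrt(6)*y/2) + C3*cos(sqrt(6)*y/2) + 14*y^3/45 + 7*y^2/15 - 38*y/45


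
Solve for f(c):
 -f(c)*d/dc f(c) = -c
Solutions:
 f(c) = -sqrt(C1 + c^2)
 f(c) = sqrt(C1 + c^2)


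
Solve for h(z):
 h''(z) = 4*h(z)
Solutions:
 h(z) = C1*exp(-2*z) + C2*exp(2*z)


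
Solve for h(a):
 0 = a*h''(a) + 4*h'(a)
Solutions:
 h(a) = C1 + C2/a^3


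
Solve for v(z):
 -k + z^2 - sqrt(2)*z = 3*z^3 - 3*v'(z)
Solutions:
 v(z) = C1 + k*z/3 + z^4/4 - z^3/9 + sqrt(2)*z^2/6


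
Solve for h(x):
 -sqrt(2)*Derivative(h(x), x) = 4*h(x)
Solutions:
 h(x) = C1*exp(-2*sqrt(2)*x)


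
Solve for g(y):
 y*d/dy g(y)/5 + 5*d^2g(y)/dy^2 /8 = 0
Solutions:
 g(y) = C1 + C2*erf(2*y/5)


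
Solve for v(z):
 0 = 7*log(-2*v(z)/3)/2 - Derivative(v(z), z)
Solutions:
 -2*Integral(1/(log(-_y) - log(3) + log(2)), (_y, v(z)))/7 = C1 - z


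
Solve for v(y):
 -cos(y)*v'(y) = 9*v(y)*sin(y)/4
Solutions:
 v(y) = C1*cos(y)^(9/4)


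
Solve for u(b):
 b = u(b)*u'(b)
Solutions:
 u(b) = -sqrt(C1 + b^2)
 u(b) = sqrt(C1 + b^2)


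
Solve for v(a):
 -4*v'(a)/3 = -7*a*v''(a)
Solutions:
 v(a) = C1 + C2*a^(25/21)


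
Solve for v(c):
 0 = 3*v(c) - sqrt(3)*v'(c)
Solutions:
 v(c) = C1*exp(sqrt(3)*c)


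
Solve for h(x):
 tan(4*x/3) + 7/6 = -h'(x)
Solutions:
 h(x) = C1 - 7*x/6 + 3*log(cos(4*x/3))/4


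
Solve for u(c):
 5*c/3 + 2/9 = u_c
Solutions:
 u(c) = C1 + 5*c^2/6 + 2*c/9


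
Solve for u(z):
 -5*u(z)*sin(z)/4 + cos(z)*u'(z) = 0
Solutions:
 u(z) = C1/cos(z)^(5/4)


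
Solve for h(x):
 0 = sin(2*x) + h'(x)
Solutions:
 h(x) = C1 + cos(2*x)/2


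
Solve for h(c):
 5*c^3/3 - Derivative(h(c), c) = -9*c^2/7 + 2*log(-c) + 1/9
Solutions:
 h(c) = C1 + 5*c^4/12 + 3*c^3/7 - 2*c*log(-c) + 17*c/9


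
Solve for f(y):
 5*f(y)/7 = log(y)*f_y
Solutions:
 f(y) = C1*exp(5*li(y)/7)


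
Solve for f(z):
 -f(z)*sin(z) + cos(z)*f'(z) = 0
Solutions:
 f(z) = C1/cos(z)


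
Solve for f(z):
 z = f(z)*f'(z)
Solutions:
 f(z) = -sqrt(C1 + z^2)
 f(z) = sqrt(C1 + z^2)


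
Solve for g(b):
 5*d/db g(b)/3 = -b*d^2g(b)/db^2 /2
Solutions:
 g(b) = C1 + C2/b^(7/3)


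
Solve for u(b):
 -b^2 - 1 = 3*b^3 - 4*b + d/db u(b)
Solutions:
 u(b) = C1 - 3*b^4/4 - b^3/3 + 2*b^2 - b


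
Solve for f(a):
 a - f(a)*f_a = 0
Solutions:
 f(a) = -sqrt(C1 + a^2)
 f(a) = sqrt(C1 + a^2)


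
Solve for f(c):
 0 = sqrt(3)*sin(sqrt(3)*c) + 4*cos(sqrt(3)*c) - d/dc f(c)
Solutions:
 f(c) = C1 + 4*sqrt(3)*sin(sqrt(3)*c)/3 - cos(sqrt(3)*c)


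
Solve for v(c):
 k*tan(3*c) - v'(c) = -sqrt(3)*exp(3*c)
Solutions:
 v(c) = C1 - k*log(cos(3*c))/3 + sqrt(3)*exp(3*c)/3


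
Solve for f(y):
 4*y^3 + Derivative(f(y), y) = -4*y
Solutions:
 f(y) = C1 - y^4 - 2*y^2


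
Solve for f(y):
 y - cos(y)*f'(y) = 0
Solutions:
 f(y) = C1 + Integral(y/cos(y), y)


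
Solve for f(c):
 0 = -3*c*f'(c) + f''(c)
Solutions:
 f(c) = C1 + C2*erfi(sqrt(6)*c/2)


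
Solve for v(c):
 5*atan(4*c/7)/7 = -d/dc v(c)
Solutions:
 v(c) = C1 - 5*c*atan(4*c/7)/7 + 5*log(16*c^2 + 49)/8


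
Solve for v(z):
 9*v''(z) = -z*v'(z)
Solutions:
 v(z) = C1 + C2*erf(sqrt(2)*z/6)


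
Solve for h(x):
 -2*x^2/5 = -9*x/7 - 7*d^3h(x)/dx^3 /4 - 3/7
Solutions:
 h(x) = C1 + C2*x + C3*x^2 + 2*x^5/525 - 3*x^4/98 - 2*x^3/49


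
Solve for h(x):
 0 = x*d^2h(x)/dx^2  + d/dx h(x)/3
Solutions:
 h(x) = C1 + C2*x^(2/3)


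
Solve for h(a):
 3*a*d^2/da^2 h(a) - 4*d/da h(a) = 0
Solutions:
 h(a) = C1 + C2*a^(7/3)


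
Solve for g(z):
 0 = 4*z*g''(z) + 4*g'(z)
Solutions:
 g(z) = C1 + C2*log(z)


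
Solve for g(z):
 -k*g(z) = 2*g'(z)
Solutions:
 g(z) = C1*exp(-k*z/2)


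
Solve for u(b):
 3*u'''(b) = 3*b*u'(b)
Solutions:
 u(b) = C1 + Integral(C2*airyai(b) + C3*airybi(b), b)


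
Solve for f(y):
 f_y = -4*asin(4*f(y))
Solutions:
 Integral(1/asin(4*_y), (_y, f(y))) = C1 - 4*y


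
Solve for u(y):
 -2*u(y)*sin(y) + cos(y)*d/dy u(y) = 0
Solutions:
 u(y) = C1/cos(y)^2


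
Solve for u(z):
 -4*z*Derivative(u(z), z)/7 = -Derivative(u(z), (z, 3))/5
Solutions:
 u(z) = C1 + Integral(C2*airyai(20^(1/3)*7^(2/3)*z/7) + C3*airybi(20^(1/3)*7^(2/3)*z/7), z)


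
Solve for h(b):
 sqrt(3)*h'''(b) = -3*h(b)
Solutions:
 h(b) = C3*exp(-3^(1/6)*b) + (C1*sin(3^(2/3)*b/2) + C2*cos(3^(2/3)*b/2))*exp(3^(1/6)*b/2)


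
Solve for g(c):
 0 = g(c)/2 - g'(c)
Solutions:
 g(c) = C1*exp(c/2)


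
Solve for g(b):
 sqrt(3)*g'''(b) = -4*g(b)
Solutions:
 g(b) = C3*exp(-2^(2/3)*3^(5/6)*b/3) + (C1*sin(2^(2/3)*3^(1/3)*b/2) + C2*cos(2^(2/3)*3^(1/3)*b/2))*exp(2^(2/3)*3^(5/6)*b/6)


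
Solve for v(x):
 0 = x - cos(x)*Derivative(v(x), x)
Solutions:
 v(x) = C1 + Integral(x/cos(x), x)


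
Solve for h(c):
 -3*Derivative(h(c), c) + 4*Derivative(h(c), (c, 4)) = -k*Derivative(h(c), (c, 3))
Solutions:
 h(c) = C1 + C2*exp(-c*(k^2/(k^3 + sqrt(-k^6 + (k^3 - 648)^2) - 648)^(1/3) + k + (k^3 + sqrt(-k^6 + (k^3 - 648)^2) - 648)^(1/3))/12) + C3*exp(c*(-4*k^2/((-1 + sqrt(3)*I)*(k^3 + sqrt(-k^6 + (k^3 - 648)^2) - 648)^(1/3)) - 2*k + (k^3 + sqrt(-k^6 + (k^3 - 648)^2) - 648)^(1/3) - sqrt(3)*I*(k^3 + sqrt(-k^6 + (k^3 - 648)^2) - 648)^(1/3))/24) + C4*exp(c*(4*k^2/((1 + sqrt(3)*I)*(k^3 + sqrt(-k^6 + (k^3 - 648)^2) - 648)^(1/3)) - 2*k + (k^3 + sqrt(-k^6 + (k^3 - 648)^2) - 648)^(1/3) + sqrt(3)*I*(k^3 + sqrt(-k^6 + (k^3 - 648)^2) - 648)^(1/3))/24)


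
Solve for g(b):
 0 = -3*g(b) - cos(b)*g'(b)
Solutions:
 g(b) = C1*(sin(b) - 1)^(3/2)/(sin(b) + 1)^(3/2)


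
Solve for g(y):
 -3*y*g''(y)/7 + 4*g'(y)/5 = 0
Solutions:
 g(y) = C1 + C2*y^(43/15)


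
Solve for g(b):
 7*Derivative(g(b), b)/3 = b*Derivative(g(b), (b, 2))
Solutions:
 g(b) = C1 + C2*b^(10/3)


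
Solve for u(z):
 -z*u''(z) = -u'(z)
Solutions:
 u(z) = C1 + C2*z^2


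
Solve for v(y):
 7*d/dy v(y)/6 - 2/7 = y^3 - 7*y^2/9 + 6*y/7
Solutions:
 v(y) = C1 + 3*y^4/14 - 2*y^3/9 + 18*y^2/49 + 12*y/49


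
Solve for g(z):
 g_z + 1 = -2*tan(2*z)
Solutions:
 g(z) = C1 - z + log(cos(2*z))


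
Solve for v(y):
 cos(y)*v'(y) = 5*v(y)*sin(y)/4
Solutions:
 v(y) = C1/cos(y)^(5/4)


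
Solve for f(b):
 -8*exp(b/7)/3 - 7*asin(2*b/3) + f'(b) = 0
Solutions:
 f(b) = C1 + 7*b*asin(2*b/3) + 7*sqrt(9 - 4*b^2)/2 + 56*exp(b/7)/3


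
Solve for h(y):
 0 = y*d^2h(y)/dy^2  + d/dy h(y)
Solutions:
 h(y) = C1 + C2*log(y)


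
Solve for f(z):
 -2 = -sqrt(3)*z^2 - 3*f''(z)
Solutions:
 f(z) = C1 + C2*z - sqrt(3)*z^4/36 + z^2/3


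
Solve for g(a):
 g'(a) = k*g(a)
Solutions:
 g(a) = C1*exp(a*k)


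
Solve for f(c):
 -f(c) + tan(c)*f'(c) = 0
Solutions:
 f(c) = C1*sin(c)


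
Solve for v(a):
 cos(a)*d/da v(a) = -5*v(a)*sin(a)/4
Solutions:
 v(a) = C1*cos(a)^(5/4)


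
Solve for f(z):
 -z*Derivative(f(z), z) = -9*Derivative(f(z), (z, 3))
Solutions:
 f(z) = C1 + Integral(C2*airyai(3^(1/3)*z/3) + C3*airybi(3^(1/3)*z/3), z)


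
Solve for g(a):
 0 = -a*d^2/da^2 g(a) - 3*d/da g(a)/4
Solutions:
 g(a) = C1 + C2*a^(1/4)


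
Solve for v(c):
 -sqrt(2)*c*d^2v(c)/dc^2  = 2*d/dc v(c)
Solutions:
 v(c) = C1 + C2*c^(1 - sqrt(2))


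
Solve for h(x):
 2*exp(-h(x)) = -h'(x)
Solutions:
 h(x) = log(C1 - 2*x)


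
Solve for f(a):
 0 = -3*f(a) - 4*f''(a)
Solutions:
 f(a) = C1*sin(sqrt(3)*a/2) + C2*cos(sqrt(3)*a/2)


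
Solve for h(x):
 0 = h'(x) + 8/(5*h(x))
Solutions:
 h(x) = -sqrt(C1 - 80*x)/5
 h(x) = sqrt(C1 - 80*x)/5


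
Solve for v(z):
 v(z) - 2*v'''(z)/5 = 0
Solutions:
 v(z) = C3*exp(2^(2/3)*5^(1/3)*z/2) + (C1*sin(2^(2/3)*sqrt(3)*5^(1/3)*z/4) + C2*cos(2^(2/3)*sqrt(3)*5^(1/3)*z/4))*exp(-2^(2/3)*5^(1/3)*z/4)


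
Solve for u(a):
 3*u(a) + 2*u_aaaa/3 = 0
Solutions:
 u(a) = (C1*sin(2^(1/4)*sqrt(3)*a/2) + C2*cos(2^(1/4)*sqrt(3)*a/2))*exp(-2^(1/4)*sqrt(3)*a/2) + (C3*sin(2^(1/4)*sqrt(3)*a/2) + C4*cos(2^(1/4)*sqrt(3)*a/2))*exp(2^(1/4)*sqrt(3)*a/2)


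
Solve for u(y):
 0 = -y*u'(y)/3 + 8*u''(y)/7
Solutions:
 u(y) = C1 + C2*erfi(sqrt(21)*y/12)


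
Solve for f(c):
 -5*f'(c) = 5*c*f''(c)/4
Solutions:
 f(c) = C1 + C2/c^3


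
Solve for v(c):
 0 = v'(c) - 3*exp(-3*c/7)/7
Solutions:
 v(c) = C1 - 1/exp(c)^(3/7)


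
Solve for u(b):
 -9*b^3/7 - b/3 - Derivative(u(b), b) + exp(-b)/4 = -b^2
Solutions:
 u(b) = C1 - 9*b^4/28 + b^3/3 - b^2/6 - exp(-b)/4


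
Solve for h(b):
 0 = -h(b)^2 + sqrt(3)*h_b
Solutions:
 h(b) = -3/(C1 + sqrt(3)*b)


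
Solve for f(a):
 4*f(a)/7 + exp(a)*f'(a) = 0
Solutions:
 f(a) = C1*exp(4*exp(-a)/7)


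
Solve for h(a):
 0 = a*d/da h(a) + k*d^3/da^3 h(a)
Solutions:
 h(a) = C1 + Integral(C2*airyai(a*(-1/k)^(1/3)) + C3*airybi(a*(-1/k)^(1/3)), a)


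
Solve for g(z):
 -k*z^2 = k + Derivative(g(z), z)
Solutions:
 g(z) = C1 - k*z^3/3 - k*z


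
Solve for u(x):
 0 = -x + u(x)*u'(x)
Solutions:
 u(x) = -sqrt(C1 + x^2)
 u(x) = sqrt(C1 + x^2)


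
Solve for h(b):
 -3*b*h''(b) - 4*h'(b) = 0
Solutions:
 h(b) = C1 + C2/b^(1/3)


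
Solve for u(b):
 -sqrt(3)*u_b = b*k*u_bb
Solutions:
 u(b) = C1 + b^(((re(k) - sqrt(3))*re(k) + im(k)^2)/(re(k)^2 + im(k)^2))*(C2*sin(sqrt(3)*log(b)*Abs(im(k))/(re(k)^2 + im(k)^2)) + C3*cos(sqrt(3)*log(b)*im(k)/(re(k)^2 + im(k)^2)))


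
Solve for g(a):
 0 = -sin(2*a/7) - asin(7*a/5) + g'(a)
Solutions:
 g(a) = C1 + a*asin(7*a/5) + sqrt(25 - 49*a^2)/7 - 7*cos(2*a/7)/2


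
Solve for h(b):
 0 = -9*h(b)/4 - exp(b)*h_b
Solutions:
 h(b) = C1*exp(9*exp(-b)/4)


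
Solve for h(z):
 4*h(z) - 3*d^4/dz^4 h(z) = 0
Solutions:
 h(z) = C1*exp(-sqrt(2)*3^(3/4)*z/3) + C2*exp(sqrt(2)*3^(3/4)*z/3) + C3*sin(sqrt(2)*3^(3/4)*z/3) + C4*cos(sqrt(2)*3^(3/4)*z/3)


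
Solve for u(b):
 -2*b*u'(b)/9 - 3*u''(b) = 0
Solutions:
 u(b) = C1 + C2*erf(sqrt(3)*b/9)


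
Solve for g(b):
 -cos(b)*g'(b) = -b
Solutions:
 g(b) = C1 + Integral(b/cos(b), b)


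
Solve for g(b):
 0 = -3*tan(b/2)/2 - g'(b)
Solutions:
 g(b) = C1 + 3*log(cos(b/2))


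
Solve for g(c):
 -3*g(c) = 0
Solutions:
 g(c) = 0


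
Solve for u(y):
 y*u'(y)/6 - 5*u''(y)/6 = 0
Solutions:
 u(y) = C1 + C2*erfi(sqrt(10)*y/10)


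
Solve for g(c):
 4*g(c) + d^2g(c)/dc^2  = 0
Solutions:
 g(c) = C1*sin(2*c) + C2*cos(2*c)


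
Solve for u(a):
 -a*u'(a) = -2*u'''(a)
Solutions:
 u(a) = C1 + Integral(C2*airyai(2^(2/3)*a/2) + C3*airybi(2^(2/3)*a/2), a)


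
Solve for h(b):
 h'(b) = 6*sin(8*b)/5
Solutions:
 h(b) = C1 - 3*cos(8*b)/20


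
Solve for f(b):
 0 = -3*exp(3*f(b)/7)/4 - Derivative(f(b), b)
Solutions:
 f(b) = 7*log(1/(C1 + 9*b))/3 + 7*log(28)/3
 f(b) = 7*log(28^(1/3)*(-3^(2/3) - 3*3^(1/6)*I)*(1/(C1 + 3*b))^(1/3)/6)
 f(b) = 7*log(28^(1/3)*(-3^(2/3) + 3*3^(1/6)*I)*(1/(C1 + 3*b))^(1/3)/6)


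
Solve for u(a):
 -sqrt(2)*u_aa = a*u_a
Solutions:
 u(a) = C1 + C2*erf(2^(1/4)*a/2)


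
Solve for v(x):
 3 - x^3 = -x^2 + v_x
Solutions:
 v(x) = C1 - x^4/4 + x^3/3 + 3*x


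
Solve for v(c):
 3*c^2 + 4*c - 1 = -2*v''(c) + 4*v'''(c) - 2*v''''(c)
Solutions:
 v(c) = C1 + C4*exp(c) - c^4/8 - 4*c^3/3 - 25*c^2/4 + c*(C2 + C3*exp(c))


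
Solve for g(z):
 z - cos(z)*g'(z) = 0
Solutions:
 g(z) = C1 + Integral(z/cos(z), z)


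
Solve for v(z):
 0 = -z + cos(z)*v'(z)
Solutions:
 v(z) = C1 + Integral(z/cos(z), z)


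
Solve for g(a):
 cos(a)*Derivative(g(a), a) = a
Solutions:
 g(a) = C1 + Integral(a/cos(a), a)


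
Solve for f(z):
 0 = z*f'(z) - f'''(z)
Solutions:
 f(z) = C1 + Integral(C2*airyai(z) + C3*airybi(z), z)


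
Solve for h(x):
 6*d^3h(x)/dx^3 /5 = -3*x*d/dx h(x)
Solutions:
 h(x) = C1 + Integral(C2*airyai(-2^(2/3)*5^(1/3)*x/2) + C3*airybi(-2^(2/3)*5^(1/3)*x/2), x)


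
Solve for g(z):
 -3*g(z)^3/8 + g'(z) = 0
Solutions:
 g(z) = -2*sqrt(-1/(C1 + 3*z))
 g(z) = 2*sqrt(-1/(C1 + 3*z))


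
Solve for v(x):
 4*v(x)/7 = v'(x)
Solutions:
 v(x) = C1*exp(4*x/7)


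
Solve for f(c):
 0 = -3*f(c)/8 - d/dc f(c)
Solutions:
 f(c) = C1*exp(-3*c/8)


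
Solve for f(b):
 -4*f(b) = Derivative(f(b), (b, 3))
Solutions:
 f(b) = C3*exp(-2^(2/3)*b) + (C1*sin(2^(2/3)*sqrt(3)*b/2) + C2*cos(2^(2/3)*sqrt(3)*b/2))*exp(2^(2/3)*b/2)


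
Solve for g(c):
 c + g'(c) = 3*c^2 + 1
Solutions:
 g(c) = C1 + c^3 - c^2/2 + c


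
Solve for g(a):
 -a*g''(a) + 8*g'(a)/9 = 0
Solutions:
 g(a) = C1 + C2*a^(17/9)


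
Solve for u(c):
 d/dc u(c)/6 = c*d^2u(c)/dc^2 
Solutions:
 u(c) = C1 + C2*c^(7/6)


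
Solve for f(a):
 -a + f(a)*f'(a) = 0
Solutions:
 f(a) = -sqrt(C1 + a^2)
 f(a) = sqrt(C1 + a^2)


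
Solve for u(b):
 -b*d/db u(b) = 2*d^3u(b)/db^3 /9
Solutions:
 u(b) = C1 + Integral(C2*airyai(-6^(2/3)*b/2) + C3*airybi(-6^(2/3)*b/2), b)


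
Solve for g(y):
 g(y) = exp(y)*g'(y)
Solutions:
 g(y) = C1*exp(-exp(-y))


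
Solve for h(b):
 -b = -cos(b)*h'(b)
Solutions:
 h(b) = C1 + Integral(b/cos(b), b)


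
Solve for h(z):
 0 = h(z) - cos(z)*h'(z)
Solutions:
 h(z) = C1*sqrt(sin(z) + 1)/sqrt(sin(z) - 1)


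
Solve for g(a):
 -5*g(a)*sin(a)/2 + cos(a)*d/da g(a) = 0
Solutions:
 g(a) = C1/cos(a)^(5/2)


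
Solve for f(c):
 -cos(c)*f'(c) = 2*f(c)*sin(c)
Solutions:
 f(c) = C1*cos(c)^2


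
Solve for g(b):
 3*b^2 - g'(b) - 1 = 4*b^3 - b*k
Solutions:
 g(b) = C1 - b^4 + b^3 + b^2*k/2 - b


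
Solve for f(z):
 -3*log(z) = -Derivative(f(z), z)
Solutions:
 f(z) = C1 + 3*z*log(z) - 3*z


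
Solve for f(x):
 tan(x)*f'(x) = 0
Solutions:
 f(x) = C1


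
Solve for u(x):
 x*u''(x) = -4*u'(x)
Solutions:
 u(x) = C1 + C2/x^3


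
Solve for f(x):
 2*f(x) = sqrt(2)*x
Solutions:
 f(x) = sqrt(2)*x/2


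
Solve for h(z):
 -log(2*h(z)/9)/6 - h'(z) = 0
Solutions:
 6*Integral(1/(log(_y) - 2*log(3) + log(2)), (_y, h(z))) = C1 - z


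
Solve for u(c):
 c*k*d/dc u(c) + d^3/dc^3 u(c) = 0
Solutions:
 u(c) = C1 + Integral(C2*airyai(c*(-k)^(1/3)) + C3*airybi(c*(-k)^(1/3)), c)


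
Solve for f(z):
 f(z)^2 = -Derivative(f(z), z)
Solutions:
 f(z) = 1/(C1 + z)


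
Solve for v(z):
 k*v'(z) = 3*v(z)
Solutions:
 v(z) = C1*exp(3*z/k)


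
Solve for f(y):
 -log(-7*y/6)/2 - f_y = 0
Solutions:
 f(y) = C1 - y*log(-y)/2 + y*(-log(7) + 1 + log(6))/2


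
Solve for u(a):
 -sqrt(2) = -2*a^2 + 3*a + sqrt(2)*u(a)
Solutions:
 u(a) = sqrt(2)*a^2 - 3*sqrt(2)*a/2 - 1


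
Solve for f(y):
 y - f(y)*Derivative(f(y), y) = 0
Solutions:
 f(y) = -sqrt(C1 + y^2)
 f(y) = sqrt(C1 + y^2)


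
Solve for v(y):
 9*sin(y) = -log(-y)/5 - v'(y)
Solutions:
 v(y) = C1 - y*log(-y)/5 + y/5 + 9*cos(y)


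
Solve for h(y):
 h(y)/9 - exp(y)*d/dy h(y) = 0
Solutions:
 h(y) = C1*exp(-exp(-y)/9)


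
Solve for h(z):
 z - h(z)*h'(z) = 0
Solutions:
 h(z) = -sqrt(C1 + z^2)
 h(z) = sqrt(C1 + z^2)


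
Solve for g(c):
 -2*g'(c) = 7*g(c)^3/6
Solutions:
 g(c) = -sqrt(6)*sqrt(-1/(C1 - 7*c))
 g(c) = sqrt(6)*sqrt(-1/(C1 - 7*c))


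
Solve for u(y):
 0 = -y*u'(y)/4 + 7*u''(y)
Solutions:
 u(y) = C1 + C2*erfi(sqrt(14)*y/28)


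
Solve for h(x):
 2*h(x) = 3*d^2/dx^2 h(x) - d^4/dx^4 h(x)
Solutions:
 h(x) = C1*exp(-x) + C2*exp(x) + C3*exp(-sqrt(2)*x) + C4*exp(sqrt(2)*x)


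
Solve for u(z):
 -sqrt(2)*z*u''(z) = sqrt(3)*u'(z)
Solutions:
 u(z) = C1 + C2*z^(1 - sqrt(6)/2)


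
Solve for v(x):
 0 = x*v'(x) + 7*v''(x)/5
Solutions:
 v(x) = C1 + C2*erf(sqrt(70)*x/14)


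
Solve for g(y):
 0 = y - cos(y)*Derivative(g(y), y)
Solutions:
 g(y) = C1 + Integral(y/cos(y), y)


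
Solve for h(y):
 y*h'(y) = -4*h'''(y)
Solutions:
 h(y) = C1 + Integral(C2*airyai(-2^(1/3)*y/2) + C3*airybi(-2^(1/3)*y/2), y)


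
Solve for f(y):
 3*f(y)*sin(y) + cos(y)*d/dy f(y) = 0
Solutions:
 f(y) = C1*cos(y)^3


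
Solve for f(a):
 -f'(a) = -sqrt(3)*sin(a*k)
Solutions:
 f(a) = C1 - sqrt(3)*cos(a*k)/k


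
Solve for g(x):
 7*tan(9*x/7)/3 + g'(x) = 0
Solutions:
 g(x) = C1 + 49*log(cos(9*x/7))/27


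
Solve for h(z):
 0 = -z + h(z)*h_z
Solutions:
 h(z) = -sqrt(C1 + z^2)
 h(z) = sqrt(C1 + z^2)


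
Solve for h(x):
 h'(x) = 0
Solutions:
 h(x) = C1


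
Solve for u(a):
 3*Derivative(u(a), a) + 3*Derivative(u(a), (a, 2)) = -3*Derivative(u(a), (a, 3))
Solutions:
 u(a) = C1 + (C2*sin(sqrt(3)*a/2) + C3*cos(sqrt(3)*a/2))*exp(-a/2)


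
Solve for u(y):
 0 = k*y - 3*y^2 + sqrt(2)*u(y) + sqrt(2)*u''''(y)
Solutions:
 u(y) = -sqrt(2)*k*y/2 + 3*sqrt(2)*y^2/2 + (C1*sin(sqrt(2)*y/2) + C2*cos(sqrt(2)*y/2))*exp(-sqrt(2)*y/2) + (C3*sin(sqrt(2)*y/2) + C4*cos(sqrt(2)*y/2))*exp(sqrt(2)*y/2)


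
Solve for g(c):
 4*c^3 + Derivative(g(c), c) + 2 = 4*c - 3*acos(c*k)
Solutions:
 g(c) = C1 - c^4 + 2*c^2 - 2*c - 3*Piecewise((c*acos(c*k) - sqrt(-c^2*k^2 + 1)/k, Ne(k, 0)), (pi*c/2, True))


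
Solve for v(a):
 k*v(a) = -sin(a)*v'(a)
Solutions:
 v(a) = C1*exp(k*(-log(cos(a) - 1) + log(cos(a) + 1))/2)


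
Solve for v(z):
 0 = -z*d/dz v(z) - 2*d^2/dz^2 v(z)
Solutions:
 v(z) = C1 + C2*erf(z/2)


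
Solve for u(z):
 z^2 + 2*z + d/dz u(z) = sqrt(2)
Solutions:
 u(z) = C1 - z^3/3 - z^2 + sqrt(2)*z


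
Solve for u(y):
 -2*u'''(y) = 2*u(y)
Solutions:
 u(y) = C3*exp(-y) + (C1*sin(sqrt(3)*y/2) + C2*cos(sqrt(3)*y/2))*exp(y/2)


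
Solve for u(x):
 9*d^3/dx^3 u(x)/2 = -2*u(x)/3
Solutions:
 u(x) = C3*exp(-2^(2/3)*x/3) + (C1*sin(2^(2/3)*sqrt(3)*x/6) + C2*cos(2^(2/3)*sqrt(3)*x/6))*exp(2^(2/3)*x/6)


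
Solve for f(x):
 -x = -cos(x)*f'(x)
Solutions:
 f(x) = C1 + Integral(x/cos(x), x)


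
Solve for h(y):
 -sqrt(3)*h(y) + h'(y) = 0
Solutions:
 h(y) = C1*exp(sqrt(3)*y)


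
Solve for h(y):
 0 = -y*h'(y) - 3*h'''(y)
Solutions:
 h(y) = C1 + Integral(C2*airyai(-3^(2/3)*y/3) + C3*airybi(-3^(2/3)*y/3), y)


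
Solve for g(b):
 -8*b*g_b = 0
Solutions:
 g(b) = C1


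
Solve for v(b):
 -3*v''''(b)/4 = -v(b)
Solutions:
 v(b) = C1*exp(-sqrt(2)*3^(3/4)*b/3) + C2*exp(sqrt(2)*3^(3/4)*b/3) + C3*sin(sqrt(2)*3^(3/4)*b/3) + C4*cos(sqrt(2)*3^(3/4)*b/3)


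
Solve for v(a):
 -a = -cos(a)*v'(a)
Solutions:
 v(a) = C1 + Integral(a/cos(a), a)


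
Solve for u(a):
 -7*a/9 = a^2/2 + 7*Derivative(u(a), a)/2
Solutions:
 u(a) = C1 - a^3/21 - a^2/9


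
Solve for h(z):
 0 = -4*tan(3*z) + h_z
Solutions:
 h(z) = C1 - 4*log(cos(3*z))/3


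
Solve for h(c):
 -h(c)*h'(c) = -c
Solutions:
 h(c) = -sqrt(C1 + c^2)
 h(c) = sqrt(C1 + c^2)


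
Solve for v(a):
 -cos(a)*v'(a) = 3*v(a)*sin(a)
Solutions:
 v(a) = C1*cos(a)^3


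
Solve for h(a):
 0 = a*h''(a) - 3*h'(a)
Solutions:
 h(a) = C1 + C2*a^4


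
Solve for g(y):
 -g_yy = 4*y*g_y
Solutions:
 g(y) = C1 + C2*erf(sqrt(2)*y)


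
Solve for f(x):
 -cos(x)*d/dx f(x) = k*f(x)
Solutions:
 f(x) = C1*exp(k*(log(sin(x) - 1) - log(sin(x) + 1))/2)


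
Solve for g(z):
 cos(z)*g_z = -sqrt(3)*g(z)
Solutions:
 g(z) = C1*(sin(z) - 1)^(sqrt(3)/2)/(sin(z) + 1)^(sqrt(3)/2)


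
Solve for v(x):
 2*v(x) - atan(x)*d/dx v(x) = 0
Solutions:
 v(x) = C1*exp(2*Integral(1/atan(x), x))


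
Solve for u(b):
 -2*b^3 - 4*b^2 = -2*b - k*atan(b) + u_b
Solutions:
 u(b) = C1 - b^4/2 - 4*b^3/3 + b^2 + k*(b*atan(b) - log(b^2 + 1)/2)


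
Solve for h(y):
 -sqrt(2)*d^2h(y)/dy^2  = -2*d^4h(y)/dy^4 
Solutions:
 h(y) = C1 + C2*y + C3*exp(-2^(3/4)*y/2) + C4*exp(2^(3/4)*y/2)


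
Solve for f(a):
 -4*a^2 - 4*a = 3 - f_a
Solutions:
 f(a) = C1 + 4*a^3/3 + 2*a^2 + 3*a


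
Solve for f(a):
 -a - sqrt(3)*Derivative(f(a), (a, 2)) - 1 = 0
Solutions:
 f(a) = C1 + C2*a - sqrt(3)*a^3/18 - sqrt(3)*a^2/6


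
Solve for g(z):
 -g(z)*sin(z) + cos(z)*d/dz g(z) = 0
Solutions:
 g(z) = C1/cos(z)


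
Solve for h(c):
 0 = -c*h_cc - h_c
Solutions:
 h(c) = C1 + C2*log(c)


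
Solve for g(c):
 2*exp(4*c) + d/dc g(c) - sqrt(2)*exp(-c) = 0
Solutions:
 g(c) = C1 - exp(4*c)/2 - sqrt(2)*exp(-c)


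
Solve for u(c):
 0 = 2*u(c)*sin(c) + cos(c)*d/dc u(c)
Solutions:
 u(c) = C1*cos(c)^2


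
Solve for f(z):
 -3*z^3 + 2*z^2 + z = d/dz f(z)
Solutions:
 f(z) = C1 - 3*z^4/4 + 2*z^3/3 + z^2/2


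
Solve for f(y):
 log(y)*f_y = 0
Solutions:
 f(y) = C1


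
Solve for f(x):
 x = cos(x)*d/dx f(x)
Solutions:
 f(x) = C1 + Integral(x/cos(x), x)


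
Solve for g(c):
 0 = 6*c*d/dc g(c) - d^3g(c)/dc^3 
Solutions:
 g(c) = C1 + Integral(C2*airyai(6^(1/3)*c) + C3*airybi(6^(1/3)*c), c)


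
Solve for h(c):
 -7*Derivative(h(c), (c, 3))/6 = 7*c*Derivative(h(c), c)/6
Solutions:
 h(c) = C1 + Integral(C2*airyai(-c) + C3*airybi(-c), c)


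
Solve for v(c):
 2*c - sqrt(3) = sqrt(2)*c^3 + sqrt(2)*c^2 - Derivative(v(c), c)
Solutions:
 v(c) = C1 + sqrt(2)*c^4/4 + sqrt(2)*c^3/3 - c^2 + sqrt(3)*c


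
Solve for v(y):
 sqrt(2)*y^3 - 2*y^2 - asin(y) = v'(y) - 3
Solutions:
 v(y) = C1 + sqrt(2)*y^4/4 - 2*y^3/3 - y*asin(y) + 3*y - sqrt(1 - y^2)


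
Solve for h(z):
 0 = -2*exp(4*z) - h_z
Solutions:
 h(z) = C1 - exp(4*z)/2


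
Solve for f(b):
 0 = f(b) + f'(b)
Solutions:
 f(b) = C1*exp(-b)


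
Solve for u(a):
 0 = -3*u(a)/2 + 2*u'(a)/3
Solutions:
 u(a) = C1*exp(9*a/4)


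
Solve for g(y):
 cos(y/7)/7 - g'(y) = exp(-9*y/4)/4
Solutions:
 g(y) = C1 + sin(y/7) + exp(-9*y/4)/9


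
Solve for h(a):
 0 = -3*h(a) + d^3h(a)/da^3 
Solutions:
 h(a) = C3*exp(3^(1/3)*a) + (C1*sin(3^(5/6)*a/2) + C2*cos(3^(5/6)*a/2))*exp(-3^(1/3)*a/2)


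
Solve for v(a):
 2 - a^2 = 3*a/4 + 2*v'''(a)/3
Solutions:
 v(a) = C1 + C2*a + C3*a^2 - a^5/40 - 3*a^4/64 + a^3/2


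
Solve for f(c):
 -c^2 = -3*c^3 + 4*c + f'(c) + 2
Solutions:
 f(c) = C1 + 3*c^4/4 - c^3/3 - 2*c^2 - 2*c


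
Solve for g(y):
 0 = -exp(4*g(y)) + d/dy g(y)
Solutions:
 g(y) = log(-(-1/(C1 + 4*y))^(1/4))
 g(y) = log(-1/(C1 + 4*y))/4
 g(y) = log(-I*(-1/(C1 + 4*y))^(1/4))
 g(y) = log(I*(-1/(C1 + 4*y))^(1/4))


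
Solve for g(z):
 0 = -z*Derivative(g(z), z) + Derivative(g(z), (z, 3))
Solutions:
 g(z) = C1 + Integral(C2*airyai(z) + C3*airybi(z), z)


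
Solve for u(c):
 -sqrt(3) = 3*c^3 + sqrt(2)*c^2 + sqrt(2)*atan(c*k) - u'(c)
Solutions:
 u(c) = C1 + 3*c^4/4 + sqrt(2)*c^3/3 + sqrt(3)*c + sqrt(2)*Piecewise((c*atan(c*k) - log(c^2*k^2 + 1)/(2*k), Ne(k, 0)), (0, True))


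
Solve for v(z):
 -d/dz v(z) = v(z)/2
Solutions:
 v(z) = C1*exp(-z/2)


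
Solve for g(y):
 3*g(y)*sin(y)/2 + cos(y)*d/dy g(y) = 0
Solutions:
 g(y) = C1*cos(y)^(3/2)


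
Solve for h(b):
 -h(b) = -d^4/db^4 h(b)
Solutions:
 h(b) = C1*exp(-b) + C2*exp(b) + C3*sin(b) + C4*cos(b)


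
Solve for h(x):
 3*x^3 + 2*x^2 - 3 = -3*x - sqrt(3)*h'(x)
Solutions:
 h(x) = C1 - sqrt(3)*x^4/4 - 2*sqrt(3)*x^3/9 - sqrt(3)*x^2/2 + sqrt(3)*x


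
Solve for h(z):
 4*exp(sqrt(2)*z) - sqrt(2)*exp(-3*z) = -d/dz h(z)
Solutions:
 h(z) = C1 - 2*sqrt(2)*exp(sqrt(2)*z) - sqrt(2)*exp(-3*z)/3


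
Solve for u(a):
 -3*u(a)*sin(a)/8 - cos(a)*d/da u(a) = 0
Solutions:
 u(a) = C1*cos(a)^(3/8)


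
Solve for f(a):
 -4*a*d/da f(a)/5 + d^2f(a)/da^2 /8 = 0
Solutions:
 f(a) = C1 + C2*erfi(4*sqrt(5)*a/5)


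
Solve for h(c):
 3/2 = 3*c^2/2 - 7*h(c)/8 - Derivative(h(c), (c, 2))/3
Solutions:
 h(c) = C1*sin(sqrt(42)*c/4) + C2*cos(sqrt(42)*c/4) + 12*c^2/7 - 148/49


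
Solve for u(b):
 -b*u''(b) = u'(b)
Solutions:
 u(b) = C1 + C2*log(b)


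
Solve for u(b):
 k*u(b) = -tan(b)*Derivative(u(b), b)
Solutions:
 u(b) = C1*exp(-k*log(sin(b)))


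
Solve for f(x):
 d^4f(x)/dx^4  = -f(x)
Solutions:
 f(x) = (C1*sin(sqrt(2)*x/2) + C2*cos(sqrt(2)*x/2))*exp(-sqrt(2)*x/2) + (C3*sin(sqrt(2)*x/2) + C4*cos(sqrt(2)*x/2))*exp(sqrt(2)*x/2)


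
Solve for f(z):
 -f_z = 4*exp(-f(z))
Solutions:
 f(z) = log(C1 - 4*z)


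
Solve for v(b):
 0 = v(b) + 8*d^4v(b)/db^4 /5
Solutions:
 v(b) = (C1*sin(2^(3/4)*5^(1/4)*b/4) + C2*cos(2^(3/4)*5^(1/4)*b/4))*exp(-2^(3/4)*5^(1/4)*b/4) + (C3*sin(2^(3/4)*5^(1/4)*b/4) + C4*cos(2^(3/4)*5^(1/4)*b/4))*exp(2^(3/4)*5^(1/4)*b/4)


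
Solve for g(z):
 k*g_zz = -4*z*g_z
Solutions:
 g(z) = C1 + C2*sqrt(k)*erf(sqrt(2)*z*sqrt(1/k))


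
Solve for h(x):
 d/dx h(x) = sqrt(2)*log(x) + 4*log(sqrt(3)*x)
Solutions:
 h(x) = C1 + sqrt(2)*x*log(x) + 4*x*log(x) - 4*x - sqrt(2)*x + x*log(9)


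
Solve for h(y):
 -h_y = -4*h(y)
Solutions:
 h(y) = C1*exp(4*y)


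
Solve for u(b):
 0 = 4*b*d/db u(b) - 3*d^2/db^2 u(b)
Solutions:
 u(b) = C1 + C2*erfi(sqrt(6)*b/3)


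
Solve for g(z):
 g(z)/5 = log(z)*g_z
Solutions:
 g(z) = C1*exp(li(z)/5)


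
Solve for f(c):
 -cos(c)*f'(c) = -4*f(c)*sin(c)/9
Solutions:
 f(c) = C1/cos(c)^(4/9)


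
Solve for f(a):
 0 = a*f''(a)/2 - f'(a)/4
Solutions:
 f(a) = C1 + C2*a^(3/2)


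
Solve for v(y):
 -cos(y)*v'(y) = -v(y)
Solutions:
 v(y) = C1*sqrt(sin(y) + 1)/sqrt(sin(y) - 1)


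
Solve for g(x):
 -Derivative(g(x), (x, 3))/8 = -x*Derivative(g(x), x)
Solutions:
 g(x) = C1 + Integral(C2*airyai(2*x) + C3*airybi(2*x), x)


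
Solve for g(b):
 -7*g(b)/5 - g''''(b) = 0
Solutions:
 g(b) = (C1*sin(sqrt(2)*5^(3/4)*7^(1/4)*b/10) + C2*cos(sqrt(2)*5^(3/4)*7^(1/4)*b/10))*exp(-sqrt(2)*5^(3/4)*7^(1/4)*b/10) + (C3*sin(sqrt(2)*5^(3/4)*7^(1/4)*b/10) + C4*cos(sqrt(2)*5^(3/4)*7^(1/4)*b/10))*exp(sqrt(2)*5^(3/4)*7^(1/4)*b/10)


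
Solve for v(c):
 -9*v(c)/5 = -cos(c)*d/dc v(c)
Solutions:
 v(c) = C1*(sin(c) + 1)^(9/10)/(sin(c) - 1)^(9/10)


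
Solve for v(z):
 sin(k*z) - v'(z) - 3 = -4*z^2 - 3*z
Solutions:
 v(z) = C1 + 4*z^3/3 + 3*z^2/2 - 3*z - cos(k*z)/k


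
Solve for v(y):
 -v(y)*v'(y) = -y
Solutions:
 v(y) = -sqrt(C1 + y^2)
 v(y) = sqrt(C1 + y^2)


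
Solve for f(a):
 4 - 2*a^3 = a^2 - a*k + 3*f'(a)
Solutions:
 f(a) = C1 - a^4/6 - a^3/9 + a^2*k/6 + 4*a/3


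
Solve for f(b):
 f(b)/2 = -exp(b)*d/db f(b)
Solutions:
 f(b) = C1*exp(exp(-b)/2)
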